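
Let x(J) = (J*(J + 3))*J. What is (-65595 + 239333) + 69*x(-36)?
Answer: -2777254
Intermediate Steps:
x(J) = J**2*(3 + J) (x(J) = (J*(3 + J))*J = J**2*(3 + J))
(-65595 + 239333) + 69*x(-36) = (-65595 + 239333) + 69*((-36)**2*(3 - 36)) = 173738 + 69*(1296*(-33)) = 173738 + 69*(-42768) = 173738 - 2950992 = -2777254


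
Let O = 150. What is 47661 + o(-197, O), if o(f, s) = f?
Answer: 47464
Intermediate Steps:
47661 + o(-197, O) = 47661 - 197 = 47464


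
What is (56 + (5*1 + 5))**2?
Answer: 4356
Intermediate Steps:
(56 + (5*1 + 5))**2 = (56 + (5 + 5))**2 = (56 + 10)**2 = 66**2 = 4356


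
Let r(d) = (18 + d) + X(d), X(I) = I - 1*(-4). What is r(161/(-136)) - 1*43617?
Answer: -2964621/68 ≈ -43597.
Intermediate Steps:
X(I) = 4 + I (X(I) = I + 4 = 4 + I)
r(d) = 22 + 2*d (r(d) = (18 + d) + (4 + d) = 22 + 2*d)
r(161/(-136)) - 1*43617 = (22 + 2*(161/(-136))) - 1*43617 = (22 + 2*(161*(-1/136))) - 43617 = (22 + 2*(-161/136)) - 43617 = (22 - 161/68) - 43617 = 1335/68 - 43617 = -2964621/68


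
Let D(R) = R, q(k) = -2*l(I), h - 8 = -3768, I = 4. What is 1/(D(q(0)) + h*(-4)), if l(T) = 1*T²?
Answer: 1/15008 ≈ 6.6631e-5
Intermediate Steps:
h = -3760 (h = 8 - 3768 = -3760)
l(T) = T²
q(k) = -32 (q(k) = -2*4² = -2*16 = -32)
1/(D(q(0)) + h*(-4)) = 1/(-32 - 3760*(-4)) = 1/(-32 + 15040) = 1/15008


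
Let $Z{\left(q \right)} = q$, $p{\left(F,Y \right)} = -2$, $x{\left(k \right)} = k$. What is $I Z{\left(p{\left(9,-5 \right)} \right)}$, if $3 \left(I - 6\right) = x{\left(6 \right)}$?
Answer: $-16$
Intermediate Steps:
$I = 8$ ($I = 6 + \frac{1}{3} \cdot 6 = 6 + 2 = 8$)
$I Z{\left(p{\left(9,-5 \right)} \right)} = 8 \left(-2\right) = -16$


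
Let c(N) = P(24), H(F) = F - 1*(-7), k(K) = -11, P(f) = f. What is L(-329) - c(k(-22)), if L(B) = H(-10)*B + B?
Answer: 634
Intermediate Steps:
H(F) = 7 + F (H(F) = F + 7 = 7 + F)
c(N) = 24
L(B) = -2*B (L(B) = (7 - 10)*B + B = -3*B + B = -2*B)
L(-329) - c(k(-22)) = -2*(-329) - 1*24 = 658 - 24 = 634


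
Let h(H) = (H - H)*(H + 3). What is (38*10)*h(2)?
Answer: 0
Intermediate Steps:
h(H) = 0 (h(H) = 0*(3 + H) = 0)
(38*10)*h(2) = (38*10)*0 = 380*0 = 0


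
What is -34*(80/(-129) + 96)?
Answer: -418336/129 ≈ -3242.9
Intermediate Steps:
-34*(80/(-129) + 96) = -34*(80*(-1/129) + 96) = -34*(-80/129 + 96) = -34*12304/129 = -418336/129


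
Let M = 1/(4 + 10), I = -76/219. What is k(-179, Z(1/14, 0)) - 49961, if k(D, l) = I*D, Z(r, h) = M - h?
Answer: -10927855/219 ≈ -49899.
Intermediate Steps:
I = -76/219 (I = -76*1/219 = -76/219 ≈ -0.34703)
M = 1/14 ≈ 0.071429
Z(r, h) = 1/14 - h
k(D, l) = -76*D/219
k(-179, Z(1/14, 0)) - 49961 = -76/219*(-179) - 49961 = 13604/219 - 49961 = -10927855/219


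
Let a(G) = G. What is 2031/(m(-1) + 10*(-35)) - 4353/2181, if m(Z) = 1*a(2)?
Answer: -660495/84332 ≈ -7.8321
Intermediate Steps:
m(Z) = 2 (m(Z) = 1*2 = 2)
2031/(m(-1) + 10*(-35)) - 4353/2181 = 2031/(2 + 10*(-35)) - 4353/2181 = 2031/(2 - 350) - 4353*1/2181 = 2031/(-348) - 1451/727 = 2031*(-1/348) - 1451/727 = -677/116 - 1451/727 = -660495/84332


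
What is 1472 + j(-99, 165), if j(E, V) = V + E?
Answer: 1538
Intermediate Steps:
j(E, V) = E + V
1472 + j(-99, 165) = 1472 + (-99 + 165) = 1472 + 66 = 1538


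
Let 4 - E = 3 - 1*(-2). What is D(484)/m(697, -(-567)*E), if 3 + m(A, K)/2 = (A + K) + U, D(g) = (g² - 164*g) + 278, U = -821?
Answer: -77579/694 ≈ -111.79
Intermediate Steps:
E = -1 (E = 4 - (3 - 1*(-2)) = 4 - (3 + 2) = 4 - 1*5 = 4 - 5 = -1)
D(g) = 278 + g² - 164*g
m(A, K) = -1648 + 2*A + 2*K (m(A, K) = -6 + 2*((A + K) - 821) = -6 + 2*(-821 + A + K) = -6 + (-1642 + 2*A + 2*K) = -1648 + 2*A + 2*K)
D(484)/m(697, -(-567)*E) = (278 + 484² - 164*484)/(-1648 + 2*697 + 2*(-(-567)*(-1))) = (278 + 234256 - 79376)/(-1648 + 1394 + 2*(-189*3)) = 155158/(-1648 + 1394 + 2*(-567)) = 155158/(-1648 + 1394 - 1134) = 155158/(-1388) = 155158*(-1/1388) = -77579/694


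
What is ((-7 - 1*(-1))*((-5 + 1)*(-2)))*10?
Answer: -480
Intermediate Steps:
((-7 - 1*(-1))*((-5 + 1)*(-2)))*10 = ((-7 + 1)*(-4*(-2)))*10 = -6*8*10 = -48*10 = -480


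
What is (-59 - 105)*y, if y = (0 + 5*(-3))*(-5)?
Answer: -12300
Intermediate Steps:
y = 75 (y = (0 - 15)*(-5) = -15*(-5) = 75)
(-59 - 105)*y = (-59 - 105)*75 = -164*75 = -12300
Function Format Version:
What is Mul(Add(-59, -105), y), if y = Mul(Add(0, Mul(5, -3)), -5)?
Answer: -12300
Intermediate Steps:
y = 75 (y = Mul(Add(0, -15), -5) = Mul(-15, -5) = 75)
Mul(Add(-59, -105), y) = Mul(Add(-59, -105), 75) = Mul(-164, 75) = -12300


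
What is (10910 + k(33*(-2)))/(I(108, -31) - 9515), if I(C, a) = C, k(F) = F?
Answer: -10844/9407 ≈ -1.1528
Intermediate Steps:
(10910 + k(33*(-2)))/(I(108, -31) - 9515) = (10910 + 33*(-2))/(108 - 9515) = (10910 - 66)/(-9407) = 10844*(-1/9407) = -10844/9407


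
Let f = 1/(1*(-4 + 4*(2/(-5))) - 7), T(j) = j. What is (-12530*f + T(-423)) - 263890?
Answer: -2369867/9 ≈ -2.6332e+5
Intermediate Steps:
f = -5/63 (f = 1/(1*(-4 + 4*(2*(-⅕))) - 7) = 1/(1*(-4 + 4*(-⅖)) - 7) = 1/(1*(-4 - 8/5) - 7) = 1/(1*(-28/5) - 7) = 1/(-28/5 - 7) = 1/(-63/5) = -5/63 ≈ -0.079365)
(-12530*f + T(-423)) - 263890 = (-12530*(-5/63) - 423) - 263890 = (8950/9 - 423) - 263890 = 5143/9 - 263890 = -2369867/9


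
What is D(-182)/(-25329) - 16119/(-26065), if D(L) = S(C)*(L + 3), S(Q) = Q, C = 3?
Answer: 140758352/220066795 ≈ 0.63962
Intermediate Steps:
D(L) = 9 + 3*L (D(L) = 3*(L + 3) = 3*(3 + L) = 9 + 3*L)
D(-182)/(-25329) - 16119/(-26065) = (9 + 3*(-182))/(-25329) - 16119/(-26065) = (9 - 546)*(-1/25329) - 16119*(-1/26065) = -537*(-1/25329) + 16119/26065 = 179/8443 + 16119/26065 = 140758352/220066795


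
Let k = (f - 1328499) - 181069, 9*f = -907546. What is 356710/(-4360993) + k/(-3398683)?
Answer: 52295643166024/133394694949971 ≈ 0.39204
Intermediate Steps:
f = -907546/9 (f = (⅑)*(-907546) = -907546/9 ≈ -1.0084e+5)
k = -14493658/9 (k = (-907546/9 - 1328499) - 181069 = -12864037/9 - 181069 = -14493658/9 ≈ -1.6104e+6)
356710/(-4360993) + k/(-3398683) = 356710/(-4360993) - 14493658/9/(-3398683) = 356710*(-1/4360993) - 14493658/9*(-1/3398683) = -356710/4360993 + 14493658/30588147 = 52295643166024/133394694949971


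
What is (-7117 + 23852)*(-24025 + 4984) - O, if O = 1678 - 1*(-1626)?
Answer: -318654439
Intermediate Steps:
O = 3304 (O = 1678 + 1626 = 3304)
(-7117 + 23852)*(-24025 + 4984) - O = (-7117 + 23852)*(-24025 + 4984) - 1*3304 = 16735*(-19041) - 3304 = -318651135 - 3304 = -318654439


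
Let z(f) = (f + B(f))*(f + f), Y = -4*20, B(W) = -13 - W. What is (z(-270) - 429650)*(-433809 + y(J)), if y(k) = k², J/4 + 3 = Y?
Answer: 136756728550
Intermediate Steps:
Y = -80
J = -332 (J = -12 + 4*(-80) = -12 - 320 = -332)
z(f) = -26*f (z(f) = (f + (-13 - f))*(f + f) = -26*f)
(z(-270) - 429650)*(-433809 + y(J)) = (-26*(-270) - 429650)*(-433809 + (-332)²) = (7020 - 429650)*(-433809 + 110224) = -422630*(-323585) = 136756728550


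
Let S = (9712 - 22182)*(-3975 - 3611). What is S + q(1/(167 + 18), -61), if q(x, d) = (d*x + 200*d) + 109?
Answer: 17498285804/185 ≈ 9.4585e+7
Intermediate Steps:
S = 94597420 (S = -12470*(-7586) = 94597420)
q(x, d) = 109 + 200*d + d*x (q(x, d) = (200*d + d*x) + 109 = 109 + 200*d + d*x)
S + q(1/(167 + 18), -61) = 94597420 + (109 + 200*(-61) - 61/(167 + 18)) = 94597420 + (109 - 12200 - 61/185) = 94597420 - 2236896/185 = 17498285804/185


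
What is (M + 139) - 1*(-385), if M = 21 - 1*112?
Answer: 433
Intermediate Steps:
M = -91 (M = 21 - 112 = -91)
(M + 139) - 1*(-385) = (-91 + 139) - 1*(-385) = 48 + 385 = 433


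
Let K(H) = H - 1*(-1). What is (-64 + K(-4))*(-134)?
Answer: 8978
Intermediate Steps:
K(H) = 1 + H (K(H) = H + 1 = 1 + H)
(-64 + K(-4))*(-134) = (-64 + (1 - 4))*(-134) = (-64 - 3)*(-134) = -67*(-134) = 8978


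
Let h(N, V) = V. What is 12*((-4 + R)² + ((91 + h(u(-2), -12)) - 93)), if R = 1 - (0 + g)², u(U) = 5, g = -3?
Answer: 1560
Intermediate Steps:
R = -8 (R = 1 - (0 - 3)² = 1 - 1*(-3)² = 1 - 1*9 = 1 - 9 = -8)
12*((-4 + R)² + ((91 + h(u(-2), -12)) - 93)) = 12*((-4 - 8)² + ((91 - 12) - 93)) = 12*((-12)² + (79 - 93)) = 12*(144 - 14) = 12*130 = 1560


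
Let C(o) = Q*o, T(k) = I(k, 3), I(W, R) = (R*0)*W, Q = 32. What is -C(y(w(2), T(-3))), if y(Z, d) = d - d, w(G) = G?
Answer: 0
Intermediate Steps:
I(W, R) = 0 (I(W, R) = 0*W = 0)
T(k) = 0
y(Z, d) = 0
C(o) = 32*o
-C(y(w(2), T(-3))) = -32*0 = -1*0 = 0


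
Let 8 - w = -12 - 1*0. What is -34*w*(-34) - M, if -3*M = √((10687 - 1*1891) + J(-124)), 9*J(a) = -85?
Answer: 23120 + √79079/9 ≈ 23151.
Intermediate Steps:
w = 20 (w = 8 - (-12 - 1*0) = 8 - (-12 + 0) = 8 - 1*(-12) = 8 + 12 = 20)
J(a) = -85/9 (J(a) = (⅑)*(-85) = -85/9)
M = -√79079/9 (M = -√((10687 - 1*1891) - 85/9)/3 = -√((10687 - 1891) - 85/9)/3 = -√(8796 - 85/9)/3 = -√79079/9 ≈ -31.246)
-34*w*(-34) - M = -34*20*(-34) - (-1)*√79079/9 = -680*(-34) + √79079/9 = 23120 + √79079/9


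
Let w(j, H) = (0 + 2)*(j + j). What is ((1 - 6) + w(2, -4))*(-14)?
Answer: -42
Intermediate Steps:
w(j, H) = 4*j (w(j, H) = 2*(2*j) = 4*j)
((1 - 6) + w(2, -4))*(-14) = ((1 - 6) + 4*2)*(-14) = (-5 + 8)*(-14) = 3*(-14) = -42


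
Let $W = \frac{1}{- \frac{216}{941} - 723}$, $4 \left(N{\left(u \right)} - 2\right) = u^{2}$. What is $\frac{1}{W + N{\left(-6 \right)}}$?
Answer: $\frac{680559}{7485208} \approx 0.090921$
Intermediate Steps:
$N{\left(u \right)} = 2 + \frac{u^{2}}{4}$
$W = - \frac{941}{680559}$ ($W = \frac{1}{\left(-216\right) \frac{1}{941} - 723} = \frac{1}{- \frac{216}{941} - 723} = \frac{1}{- \frac{680559}{941}} = - \frac{941}{680559} \approx -0.0013827$)
$\frac{1}{W + N{\left(-6 \right)}} = \frac{1}{- \frac{941}{680559} + \left(2 + \frac{\left(-6\right)^{2}}{4}\right)} = \frac{1}{- \frac{941}{680559} + \left(2 + \frac{1}{4} \cdot 36\right)} = \frac{1}{- \frac{941}{680559} + \left(2 + 9\right)} = \frac{1}{- \frac{941}{680559} + 11} = \frac{1}{\frac{7485208}{680559}} = \frac{680559}{7485208}$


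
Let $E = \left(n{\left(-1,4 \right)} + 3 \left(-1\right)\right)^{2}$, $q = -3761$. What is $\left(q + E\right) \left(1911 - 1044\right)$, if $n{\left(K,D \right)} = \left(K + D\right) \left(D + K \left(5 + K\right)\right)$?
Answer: $-3252984$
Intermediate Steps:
$n{\left(K,D \right)} = \left(D + K\right) \left(D + K \left(5 + K\right)\right)$
$E = 9$ ($E = \left(\left(4^{2} + \left(-1\right)^{3} + 5 \left(-1\right)^{2} + 4 \left(-1\right)^{2} + 6 \cdot 4 \left(-1\right)\right) + 3 \left(-1\right)\right)^{2} = \left(\left(16 - 1 + 5 \cdot 1 + 4 \cdot 1 - 24\right) - 3\right)^{2} = \left(\left(16 - 1 + 5 + 4 - 24\right) - 3\right)^{2} = \left(0 - 3\right)^{2} = \left(-3\right)^{2} = 9$)
$\left(q + E\right) \left(1911 - 1044\right) = \left(-3761 + 9\right) \left(1911 - 1044\right) = \left(-3752\right) 867 = -3252984$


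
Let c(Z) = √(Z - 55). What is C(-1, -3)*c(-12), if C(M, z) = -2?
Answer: -2*I*√67 ≈ -16.371*I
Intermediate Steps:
c(Z) = √(-55 + Z)
C(-1, -3)*c(-12) = -2*√(-55 - 12) = -2*I*√67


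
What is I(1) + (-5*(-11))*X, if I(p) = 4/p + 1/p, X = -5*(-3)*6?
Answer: 4955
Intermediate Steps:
X = 90 (X = 15*6 = 90)
I(p) = 5/p (I(p) = 4/p + 1/p = 5/p)
I(1) + (-5*(-11))*X = 5/1 - 5*(-11)*90 = 5*1 + 55*90 = 5 + 4950 = 4955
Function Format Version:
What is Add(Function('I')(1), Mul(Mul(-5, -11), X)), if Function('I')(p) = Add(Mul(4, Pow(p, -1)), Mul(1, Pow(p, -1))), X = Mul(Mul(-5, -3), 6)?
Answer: 4955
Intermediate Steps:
X = 90 (X = Mul(15, 6) = 90)
Function('I')(p) = Mul(5, Pow(p, -1)) (Function('I')(p) = Add(Mul(4, Pow(p, -1)), Pow(p, -1)) = Mul(5, Pow(p, -1)))
Add(Function('I')(1), Mul(Mul(-5, -11), X)) = Add(Mul(5, Pow(1, -1)), Mul(Mul(-5, -11), 90)) = Add(Mul(5, 1), Mul(55, 90)) = Add(5, 4950) = 4955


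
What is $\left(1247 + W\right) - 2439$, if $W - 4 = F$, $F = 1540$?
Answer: $352$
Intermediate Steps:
$W = 1544$ ($W = 4 + 1540 = 1544$)
$\left(1247 + W\right) - 2439 = \left(1247 + 1544\right) - 2439 = 2791 - 2439 = 352$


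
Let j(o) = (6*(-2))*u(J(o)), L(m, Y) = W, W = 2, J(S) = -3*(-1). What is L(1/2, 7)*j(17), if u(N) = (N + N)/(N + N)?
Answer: -24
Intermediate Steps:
J(S) = 3
L(m, Y) = 2
u(N) = 1 (u(N) = (2*N)/((2*N)) = (2*N)*(1/(2*N)) = 1)
j(o) = -12 (j(o) = (6*(-2))*1 = -12*1 = -12)
L(1/2, 7)*j(17) = 2*(-12) = -24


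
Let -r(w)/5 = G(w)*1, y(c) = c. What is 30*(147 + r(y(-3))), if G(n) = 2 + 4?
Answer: 3510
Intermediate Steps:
G(n) = 6
r(w) = -30
30*(147 + r(y(-3))) = 30*(147 - 30) = 30*117 = 3510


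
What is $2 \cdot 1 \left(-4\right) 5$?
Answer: $-40$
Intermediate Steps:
$2 \cdot 1 \left(-4\right) 5 = 2 \left(-4\right) 5 = \left(-8\right) 5 = -40$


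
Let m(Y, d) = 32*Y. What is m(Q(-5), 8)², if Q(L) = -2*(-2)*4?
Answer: 262144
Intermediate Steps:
Q(L) = 16 (Q(L) = 4*4 = 16)
m(Q(-5), 8)² = (32*16)² = 512² = 262144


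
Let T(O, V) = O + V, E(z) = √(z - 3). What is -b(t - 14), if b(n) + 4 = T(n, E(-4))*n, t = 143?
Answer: -16637 - 129*I*√7 ≈ -16637.0 - 341.3*I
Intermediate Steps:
E(z) = √(-3 + z)
b(n) = -4 + n*(n + I*√7) (b(n) = -4 + (n + √(-3 - 4))*n = -4 + (n + √(-7))*n = -4 + (n + I*√7)*n = -4 + n*(n + I*√7))
-b(t - 14) = -(-4 + (143 - 14)*((143 - 14) + I*√7)) = -(-4 + 129*(129 + I*√7)) = -(-4 + (16641 + 129*I*√7)) = -(16637 + 129*I*√7) = -16637 - 129*I*√7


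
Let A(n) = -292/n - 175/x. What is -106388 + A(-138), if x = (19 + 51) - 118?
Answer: -117445991/1104 ≈ -1.0638e+5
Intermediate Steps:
x = -48 (x = 70 - 118 = -48)
A(n) = 175/48 - 292/n (A(n) = -292/n - 175/(-48) = -292/n - 175*(-1/48) = -292/n + 175/48 = 175/48 - 292/n)
-106388 + A(-138) = -106388 + (175/48 - 292/(-138)) = -106388 + (175/48 - 292*(-1/138)) = -106388 + (175/48 + 146/69) = -106388 + 6361/1104 = -117445991/1104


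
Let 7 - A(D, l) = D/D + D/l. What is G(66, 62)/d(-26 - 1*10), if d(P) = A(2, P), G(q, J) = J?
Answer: 1116/109 ≈ 10.239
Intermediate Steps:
A(D, l) = 6 - D/l (A(D, l) = 7 - (D/D + D/l) = 7 - (1 + D/l) = 7 + (-1 - D/l) = 6 - D/l)
d(P) = 6 - 2/P (d(P) = 6 - 1*2/P = 6 - 2/P)
G(66, 62)/d(-26 - 1*10) = 62/(6 - 2/(-26 - 1*10)) = 62/(6 - 2/(-26 - 10)) = 62/(6 - 2/(-36)) = 62/(6 - 2*(-1/36)) = 62/(6 + 1/18) = 62/(109/18) = 62*(18/109) = 1116/109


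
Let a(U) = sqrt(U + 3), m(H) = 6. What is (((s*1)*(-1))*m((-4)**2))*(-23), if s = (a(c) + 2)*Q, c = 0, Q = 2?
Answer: 552 + 276*sqrt(3) ≈ 1030.0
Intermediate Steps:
a(U) = sqrt(3 + U)
s = 4 + 2*sqrt(3) (s = (sqrt(3 + 0) + 2)*2 = (sqrt(3) + 2)*2 = (2 + sqrt(3))*2 = 4 + 2*sqrt(3) ≈ 7.4641)
(((s*1)*(-1))*m((-4)**2))*(-23) = ((((4 + 2*sqrt(3))*1)*(-1))*6)*(-23) = (((4 + 2*sqrt(3))*(-1))*6)*(-23) = ((-4 - 2*sqrt(3))*6)*(-23) = (-24 - 12*sqrt(3))*(-23) = 552 + 276*sqrt(3)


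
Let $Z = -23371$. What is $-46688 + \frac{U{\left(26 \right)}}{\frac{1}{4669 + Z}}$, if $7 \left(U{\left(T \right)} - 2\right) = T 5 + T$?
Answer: $- \frac{3506156}{7} \approx -5.0088 \cdot 10^{5}$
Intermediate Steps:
$U{\left(T \right)} = 2 + \frac{6 T}{7}$ ($U{\left(T \right)} = 2 + \frac{T 5 + T}{7} = 2 + \frac{5 T + T}{7} = 2 + \frac{6 T}{7}$)
$-46688 + \frac{U{\left(26 \right)}}{\frac{1}{4669 + Z}} = -46688 + \frac{2 + \frac{6}{7} \cdot 26}{\frac{1}{4669 - 23371}} = -46688 + \frac{2 + \frac{156}{7}}{\frac{1}{-18702}} = -46688 + \frac{170}{7 \left(- \frac{1}{18702}\right)} = -46688 + \frac{170}{7} \left(-18702\right) = -46688 - \frac{3179340}{7} = - \frac{3506156}{7}$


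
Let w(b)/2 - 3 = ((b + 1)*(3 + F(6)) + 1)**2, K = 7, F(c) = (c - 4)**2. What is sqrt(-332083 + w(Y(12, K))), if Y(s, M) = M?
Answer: I*sqrt(325579) ≈ 570.6*I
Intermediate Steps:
F(c) = (-4 + c)**2
w(b) = 6 + 2*(8 + 7*b)**2 (w(b) = 6 + 2*((b + 1)*(3 + (-4 + 6)**2) + 1)**2 = 6 + 2*((1 + b)*(3 + 2**2) + 1)**2 = 6 + 2*((1 + b)*(3 + 4) + 1)**2 = 6 + 2*((1 + b)*7 + 1)**2 = 6 + 2*((7 + 7*b) + 1)**2 = 6 + 2*(8 + 7*b)**2)
sqrt(-332083 + w(Y(12, K))) = sqrt(-332083 + (6 + 2*(8 + 7*7)**2)) = sqrt(-332083 + (6 + 2*(8 + 49)**2)) = sqrt(-332083 + (6 + 2*57**2)) = sqrt(-332083 + (6 + 2*3249)) = sqrt(-332083 + (6 + 6498)) = sqrt(-332083 + 6504) = sqrt(-325579) = I*sqrt(325579)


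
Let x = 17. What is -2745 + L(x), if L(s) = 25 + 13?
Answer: -2707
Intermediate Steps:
L(s) = 38
-2745 + L(x) = -2745 + 38 = -2707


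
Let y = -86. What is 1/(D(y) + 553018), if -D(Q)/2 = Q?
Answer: 1/553190 ≈ 1.8077e-6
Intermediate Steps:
D(Q) = -2*Q
1/(D(y) + 553018) = 1/(-2*(-86) + 553018) = 1/(172 + 553018) = 1/553190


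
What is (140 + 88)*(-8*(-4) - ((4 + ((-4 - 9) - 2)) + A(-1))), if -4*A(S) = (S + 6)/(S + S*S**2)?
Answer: 19323/2 ≈ 9661.5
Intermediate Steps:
A(S) = -(6 + S)/(4*(S + S**3)) (A(S) = -(S + 6)/(4*(S + S*S**2)) = -(6 + S)/(4*(S + S**3)))
(140 + 88)*(-8*(-4) - ((4 + ((-4 - 9) - 2)) + A(-1))) = (140 + 88)*(-8*(-4) - ((4 + ((-4 - 9) - 2)) + (1/4)*(-6 - 1*(-1))/(-1*(1 + (-1)**2)))) = 228*(32 - ((4 + (-13 - 2)) + (1/4)*(-1)*(-6 + 1)/(1 + 1))) = 228*(32 - ((4 - 15) + (1/4)*(-1)*(-5)/2)) = 228*(32 - (-11 + (1/4)*(-1)*(1/2)*(-5))) = 228*(32 - (-11 + 5/8)) = 228*(32 - 1*(-83/8)) = 228*(32 + 83/8) = 228*(339/8) = 19323/2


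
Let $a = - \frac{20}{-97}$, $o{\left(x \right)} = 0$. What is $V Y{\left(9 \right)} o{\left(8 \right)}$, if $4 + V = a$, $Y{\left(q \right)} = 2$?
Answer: $0$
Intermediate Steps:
$a = \frac{20}{97}$ ($a = \left(-20\right) \left(- \frac{1}{97}\right) = \frac{20}{97} \approx 0.20619$)
$V = - \frac{368}{97}$ ($V = -4 + \frac{20}{97} = - \frac{368}{97} \approx -3.7938$)
$V Y{\left(9 \right)} o{\left(8 \right)} = \left(- \frac{368}{97}\right) 2 \cdot 0 = \left(- \frac{736}{97}\right) 0 = 0$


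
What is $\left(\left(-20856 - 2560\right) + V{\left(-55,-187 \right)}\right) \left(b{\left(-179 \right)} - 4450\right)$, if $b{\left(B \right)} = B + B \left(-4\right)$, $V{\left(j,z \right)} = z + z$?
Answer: $93090270$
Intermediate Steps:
$V{\left(j,z \right)} = 2 z$
$b{\left(B \right)} = - 3 B$ ($b{\left(B \right)} = B - 4 B = - 3 B$)
$\left(\left(-20856 - 2560\right) + V{\left(-55,-187 \right)}\right) \left(b{\left(-179 \right)} - 4450\right) = \left(\left(-20856 - 2560\right) + 2 \left(-187\right)\right) \left(\left(-3\right) \left(-179\right) - 4450\right) = \left(-23416 - 374\right) \left(537 - 4450\right) = \left(-23790\right) \left(-3913\right) = 93090270$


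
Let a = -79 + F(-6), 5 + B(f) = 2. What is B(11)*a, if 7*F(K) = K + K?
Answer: 1695/7 ≈ 242.14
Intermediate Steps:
F(K) = 2*K/7 (F(K) = (K + K)/7 = (2*K)/7 = 2*K/7)
B(f) = -3 (B(f) = -5 + 2 = -3)
a = -565/7 (a = -79 + (2/7)*(-6) = -79 - 12/7 = -565/7 ≈ -80.714)
B(11)*a = -3*(-565/7) = 1695/7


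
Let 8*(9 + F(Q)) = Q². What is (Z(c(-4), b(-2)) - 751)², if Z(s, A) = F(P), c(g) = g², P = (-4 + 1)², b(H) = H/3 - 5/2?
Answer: 35988001/64 ≈ 5.6231e+5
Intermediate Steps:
b(H) = -5/2 + H/3 (b(H) = H*(⅓) - 5*½ = H/3 - 5/2 = -5/2 + H/3)
P = 9 (P = (-3)² = 9)
F(Q) = -9 + Q²/8
Z(s, A) = 9/8 (Z(s, A) = -9 + (⅛)*9² = -9 + (⅛)*81 = -9 + 81/8 = 9/8)
(Z(c(-4), b(-2)) - 751)² = (9/8 - 751)² = (-5999/8)² = 35988001/64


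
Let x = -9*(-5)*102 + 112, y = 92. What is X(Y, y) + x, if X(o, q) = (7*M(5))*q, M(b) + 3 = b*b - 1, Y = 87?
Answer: 18226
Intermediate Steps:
M(b) = -4 + b² (M(b) = -3 + (b*b - 1) = -3 + (b² - 1) = -3 + (-1 + b²) = -4 + b²)
X(o, q) = 147*q (X(o, q) = (7*(-4 + 5²))*q = (7*(-4 + 25))*q = (7*21)*q = 147*q)
x = 4702 (x = 45*102 + 112 = 4590 + 112 = 4702)
X(Y, y) + x = 147*92 + 4702 = 13524 + 4702 = 18226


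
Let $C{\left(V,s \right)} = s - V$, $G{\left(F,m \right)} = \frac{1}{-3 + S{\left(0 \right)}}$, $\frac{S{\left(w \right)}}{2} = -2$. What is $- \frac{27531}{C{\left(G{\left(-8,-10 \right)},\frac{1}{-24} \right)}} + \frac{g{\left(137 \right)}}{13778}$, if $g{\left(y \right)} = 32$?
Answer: $- \frac{31863057640}{117113} \approx -2.7207 \cdot 10^{5}$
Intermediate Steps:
$S{\left(w \right)} = -4$ ($S{\left(w \right)} = 2 \left(-2\right) = -4$)
$G{\left(F,m \right)} = - \frac{1}{7}$ ($G{\left(F,m \right)} = \frac{1}{-3 - 4} = \frac{1}{-7} = - \frac{1}{7}$)
$- \frac{27531}{C{\left(G{\left(-8,-10 \right)},\frac{1}{-24} \right)}} + \frac{g{\left(137 \right)}}{13778} = - \frac{27531}{\frac{1}{-24} - - \frac{1}{7}} + \frac{32}{13778} = - \frac{27531}{- \frac{1}{24} + \frac{1}{7}} + 32 \cdot \frac{1}{13778} = - \frac{27531}{\frac{17}{168}} + \frac{16}{6889} = \left(-27531\right) \frac{168}{17} + \frac{16}{6889} = - \frac{4625208}{17} + \frac{16}{6889} = - \frac{31863057640}{117113}$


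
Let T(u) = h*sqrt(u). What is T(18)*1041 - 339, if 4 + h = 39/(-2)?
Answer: -339 - 146781*sqrt(2)/2 ≈ -1.0413e+5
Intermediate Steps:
h = -47/2 (h = -4 + 39/(-2) = -4 + 39*(-1/2) = -4 - 39/2 = -47/2 ≈ -23.500)
T(u) = -47*sqrt(u)/2
T(18)*1041 - 339 = -141*sqrt(2)/2*1041 - 339 = -146781*sqrt(2)/2 - 339 = -339 - 146781*sqrt(2)/2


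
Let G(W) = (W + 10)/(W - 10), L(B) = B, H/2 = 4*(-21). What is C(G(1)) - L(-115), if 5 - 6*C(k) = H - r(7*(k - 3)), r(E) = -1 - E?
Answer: 4012/27 ≈ 148.59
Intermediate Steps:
H = -168 (H = 2*(4*(-21)) = 2*(-84) = -168)
G(W) = (10 + W)/(-10 + W)
C(k) = 193/6 - 7*k/6 (C(k) = 5/6 - (-168 - (-1 - 7*(k - 3)))/6 = 5/6 - (-168 - (-1 - 7*(-3 + k)))/6 = 5/6 - (-168 - (-1 - (-21 + 7*k)))/6 = 5/6 - (-168 - (-1 + (21 - 7*k)))/6 = 5/6 - (-168 - (20 - 7*k))/6 = 5/6 - (-168 + (-20 + 7*k))/6 = 5/6 - (-188 + 7*k)/6 = 5/6 + (94/3 - 7*k/6) = 193/6 - 7*k/6)
C(G(1)) - L(-115) = (193/6 - 7*(10 + 1)/(6*(-10 + 1))) - 1*(-115) = (193/6 - 7*11/(6*(-9))) + 115 = (193/6 - (-7)*11/54) + 115 = (193/6 - 7/6*(-11/9)) + 115 = (193/6 + 77/54) + 115 = 907/27 + 115 = 4012/27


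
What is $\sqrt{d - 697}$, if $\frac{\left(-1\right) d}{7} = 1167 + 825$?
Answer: $121 i \approx 121.0 i$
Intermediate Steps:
$d = -13944$ ($d = - 7 \left(1167 + 825\right) = \left(-7\right) 1992 = -13944$)
$\sqrt{d - 697} = \sqrt{-13944 - 697} = \sqrt{-14641} = 121 i$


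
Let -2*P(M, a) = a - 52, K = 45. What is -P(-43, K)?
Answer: -7/2 ≈ -3.5000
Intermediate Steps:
P(M, a) = 26 - a/2 (P(M, a) = -(a - 52)/2 = -(-52 + a)/2 = 26 - a/2)
-P(-43, K) = -(26 - ½*45) = -(26 - 45/2) = -1*7/2 = -7/2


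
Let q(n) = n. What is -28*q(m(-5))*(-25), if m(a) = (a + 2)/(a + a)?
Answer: 210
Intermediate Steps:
m(a) = (2 + a)/(2*a) (m(a) = (2 + a)/((2*a)) = (2 + a)*(1/(2*a)) = (2 + a)/(2*a))
-28*q(m(-5))*(-25) = -14*(2 - 5)/(-5)*(-25) = -14*(-1)*(-3)/5*(-25) = -28*3/10*(-25) = -42/5*(-25) = 210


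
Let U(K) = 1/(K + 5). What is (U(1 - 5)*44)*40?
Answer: 1760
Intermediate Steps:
U(K) = 1/(5 + K)
(U(1 - 5)*44)*40 = (44/(5 + (1 - 5)))*40 = (44/(5 - 4))*40 = (44/1)*40 = (1*44)*40 = 44*40 = 1760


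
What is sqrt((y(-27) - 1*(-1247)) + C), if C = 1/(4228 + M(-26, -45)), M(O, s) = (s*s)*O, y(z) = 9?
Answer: 57*sqrt(906411418)/48422 ≈ 35.440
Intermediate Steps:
M(O, s) = O*s**2 (M(O, s) = s**2*O = O*s**2)
C = -1/48422 (C = 1/(4228 - 26*(-45)**2) = 1/(4228 - 26*2025) = 1/(4228 - 52650) = 1/(-48422) = -1/48422 ≈ -2.0652e-5)
sqrt((y(-27) - 1*(-1247)) + C) = sqrt((9 - 1*(-1247)) - 1/48422) = sqrt((9 + 1247) - 1/48422) = sqrt(1256 - 1/48422) = sqrt(60818031/48422) = 57*sqrt(906411418)/48422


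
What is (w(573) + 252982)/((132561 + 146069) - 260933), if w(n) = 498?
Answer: 253480/17697 ≈ 14.323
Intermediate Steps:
(w(573) + 252982)/((132561 + 146069) - 260933) = (498 + 252982)/((132561 + 146069) - 260933) = 253480/(278630 - 260933) = 253480/17697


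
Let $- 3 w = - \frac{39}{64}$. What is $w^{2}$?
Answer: $\frac{169}{4096} \approx 0.04126$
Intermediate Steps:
$w = \frac{13}{64}$ ($w = - \frac{\left(-39\right) \frac{1}{64}}{3} = \left(- \frac{1}{3}\right) \left(- \frac{39}{64}\right) = \frac{13}{64} \approx 0.20313$)
$w^{2} = \left(\frac{13}{64}\right)^{2} = \frac{169}{4096}$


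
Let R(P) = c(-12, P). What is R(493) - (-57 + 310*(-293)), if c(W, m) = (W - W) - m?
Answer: 90394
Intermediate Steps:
c(W, m) = -m (c(W, m) = 0 - m = -m)
R(P) = -P
R(493) - (-57 + 310*(-293)) = -1*493 - (-57 + 310*(-293)) = -493 - (-57 - 90830) = -493 - 1*(-90887) = -493 + 90887 = 90394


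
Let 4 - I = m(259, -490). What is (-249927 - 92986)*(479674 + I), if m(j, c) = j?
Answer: -164399007547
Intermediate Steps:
I = -255 (I = 4 - 1*259 = 4 - 259 = -255)
(-249927 - 92986)*(479674 + I) = (-249927 - 92986)*(479674 - 255) = -342913*479419 = -164399007547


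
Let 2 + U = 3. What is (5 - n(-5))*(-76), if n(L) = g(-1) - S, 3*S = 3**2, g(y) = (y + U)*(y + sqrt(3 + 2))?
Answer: -608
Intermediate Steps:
U = 1 (U = -2 + 3 = 1)
g(y) = (1 + y)*(y + sqrt(5)) (g(y) = (y + 1)*(y + sqrt(3 + 2)) = (1 + y)*(y + sqrt(5)))
S = 3 (S = (1/3)*3**2 = (1/3)*9 = 3)
n(L) = -3 (n(L) = (-1 + sqrt(5) + (-1)**2 - sqrt(5)) - 1*3 = (-1 + sqrt(5) + 1 - sqrt(5)) - 3 = 0 - 3 = -3)
(5 - n(-5))*(-76) = (5 - 1*(-3))*(-76) = (5 + 3)*(-76) = 8*(-76) = -608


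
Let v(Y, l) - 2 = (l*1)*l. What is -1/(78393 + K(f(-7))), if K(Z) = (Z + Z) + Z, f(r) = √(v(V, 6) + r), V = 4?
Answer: -26131/2048487390 + √31/2048487390 ≈ -1.2754e-5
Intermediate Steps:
v(Y, l) = 2 + l² (v(Y, l) = 2 + (l*1)*l = 2 + l*l = 2 + l²)
f(r) = √(38 + r) (f(r) = √((2 + 6²) + r) = √((2 + 36) + r) = √(38 + r))
K(Z) = 3*Z (K(Z) = 2*Z + Z = 3*Z)
-1/(78393 + K(f(-7))) = -1/(78393 + 3*√(38 - 7)) = -1/(78393 + 3*√31)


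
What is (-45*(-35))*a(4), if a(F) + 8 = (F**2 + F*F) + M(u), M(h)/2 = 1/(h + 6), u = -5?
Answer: 40950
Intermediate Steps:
M(h) = 2/(6 + h) (M(h) = 2/(h + 6) = 2/(6 + h))
a(F) = -6 + 2*F**2 (a(F) = -8 + ((F**2 + F*F) + 2/(6 - 5)) = -8 + ((F**2 + F**2) + 2/1) = -8 + (2*F**2 + 2*1) = -8 + (2*F**2 + 2) = -8 + (2 + 2*F**2) = -6 + 2*F**2)
(-45*(-35))*a(4) = (-45*(-35))*(-6 + 2*4**2) = 1575*(-6 + 2*16) = 1575*(-6 + 32) = 1575*26 = 40950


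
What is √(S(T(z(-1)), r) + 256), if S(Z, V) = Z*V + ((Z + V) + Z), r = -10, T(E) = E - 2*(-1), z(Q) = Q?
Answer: √238 ≈ 15.427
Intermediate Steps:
T(E) = 2 + E (T(E) = E + 2 = 2 + E)
S(Z, V) = V + 2*Z + V*Z (S(Z, V) = V*Z + ((V + Z) + Z) = V*Z + (V + 2*Z) = V + 2*Z + V*Z)
√(S(T(z(-1)), r) + 256) = √((-10 + 2*(2 - 1) - 10*(2 - 1)) + 256) = √((-10 + 2*1 - 10*1) + 256) = √((-10 + 2 - 10) + 256) = √(-18 + 256) = √238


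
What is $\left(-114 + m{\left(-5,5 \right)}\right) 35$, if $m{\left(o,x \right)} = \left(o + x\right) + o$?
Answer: $-4165$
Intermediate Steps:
$m{\left(o,x \right)} = x + 2 o$
$\left(-114 + m{\left(-5,5 \right)}\right) 35 = \left(-114 + \left(5 + 2 \left(-5\right)\right)\right) 35 = \left(-114 + \left(5 - 10\right)\right) 35 = \left(-114 - 5\right) 35 = \left(-119\right) 35 = -4165$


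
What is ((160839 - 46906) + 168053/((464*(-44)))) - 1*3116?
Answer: 2262271819/20416 ≈ 1.1081e+5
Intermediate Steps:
((160839 - 46906) + 168053/((464*(-44)))) - 1*3116 = (113933 + 168053/(-20416)) - 3116 = (113933 + 168053*(-1/20416)) - 3116 = (113933 - 168053/20416) - 3116 = 2325888075/20416 - 3116 = 2262271819/20416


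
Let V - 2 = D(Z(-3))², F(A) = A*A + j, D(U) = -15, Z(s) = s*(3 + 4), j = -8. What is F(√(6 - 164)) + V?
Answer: 61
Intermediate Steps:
Z(s) = 7*s (Z(s) = s*7 = 7*s)
F(A) = -8 + A² (F(A) = A*A - 8 = A² - 8 = -8 + A²)
V = 227 (V = 2 + (-15)² = 2 + 225 = 227)
F(√(6 - 164)) + V = (-8 + (√(6 - 164))²) + 227 = (-8 + (√(-158))²) + 227 = (-8 + (I*√158)²) + 227 = (-8 - 158) + 227 = -166 + 227 = 61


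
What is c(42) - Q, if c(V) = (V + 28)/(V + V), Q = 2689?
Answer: -16129/6 ≈ -2688.2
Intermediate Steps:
c(V) = (28 + V)/(2*V) (c(V) = (28 + V)/((2*V)) = (28 + V)*(1/(2*V)) = (28 + V)/(2*V))
c(42) - Q = (½)*(28 + 42)/42 - 1*2689 = (½)*(1/42)*70 - 2689 = ⅚ - 2689 = -16129/6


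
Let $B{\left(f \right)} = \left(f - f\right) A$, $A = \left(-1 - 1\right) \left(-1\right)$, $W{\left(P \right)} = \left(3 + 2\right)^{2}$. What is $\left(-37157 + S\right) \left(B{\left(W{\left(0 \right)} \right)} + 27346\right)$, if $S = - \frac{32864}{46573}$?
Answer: $- \frac{47323506130450}{46573} \approx -1.0161 \cdot 10^{9}$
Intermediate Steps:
$W{\left(P \right)} = 25$ ($W{\left(P \right)} = 5^{2} = 25$)
$A = 2$ ($A = \left(-2\right) \left(-1\right) = 2$)
$S = - \frac{32864}{46573}$ ($S = \left(-32864\right) \frac{1}{46573} = - \frac{32864}{46573} \approx -0.70564$)
$B{\left(f \right)} = 0$ ($B{\left(f \right)} = \left(f - f\right) 2 = 0 \cdot 2 = 0$)
$\left(-37157 + S\right) \left(B{\left(W{\left(0 \right)} \right)} + 27346\right) = \left(-37157 - \frac{32864}{46573}\right) \left(0 + 27346\right) = \left(- \frac{1730545825}{46573}\right) 27346 = - \frac{47323506130450}{46573}$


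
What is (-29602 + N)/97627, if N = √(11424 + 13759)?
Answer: -29602/97627 + √25183/97627 ≈ -0.30159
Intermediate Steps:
N = √25183 ≈ 158.69
(-29602 + N)/97627 = (-29602 + √25183)/97627 = (-29602 + √25183)*(1/97627) = -29602/97627 + √25183/97627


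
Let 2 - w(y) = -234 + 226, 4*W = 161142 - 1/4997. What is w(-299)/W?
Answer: 199880/805226573 ≈ 0.00024823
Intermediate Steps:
W = 805226573/19988 (W = (161142 - 1/4997)/4 = (¼)*(805226573/4997) = 805226573/19988 ≈ 40286.)
w(y) = 10 (w(y) = 2 - (-234 + 226) = 2 - 1*(-8) = 2 + 8 = 10)
w(-299)/W = 10/(805226573/19988) = 10*(19988/805226573) = 199880/805226573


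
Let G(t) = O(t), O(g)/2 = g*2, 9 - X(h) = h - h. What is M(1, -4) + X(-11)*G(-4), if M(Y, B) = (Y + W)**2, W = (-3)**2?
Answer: -44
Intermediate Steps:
W = 9
X(h) = 9 (X(h) = 9 - (h - h) = 9 - 1*0 = 9 + 0 = 9)
O(g) = 4*g (O(g) = 2*(g*2) = 2*(2*g) = 4*g)
M(Y, B) = (9 + Y)**2 (M(Y, B) = (Y + 9)**2 = (9 + Y)**2)
G(t) = 4*t
M(1, -4) + X(-11)*G(-4) = (9 + 1)**2 + 9*(4*(-4)) = 10**2 + 9*(-16) = 100 - 144 = -44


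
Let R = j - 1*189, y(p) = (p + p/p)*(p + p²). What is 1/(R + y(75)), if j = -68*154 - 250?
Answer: 1/422289 ≈ 2.3680e-6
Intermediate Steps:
j = -10722 (j = -10472 - 250 = -10722)
y(p) = (1 + p)*(p + p²) (y(p) = (p + 1)*(p + p²) = (1 + p)*(p + p²))
R = -10911 (R = -10722 - 1*189 = -10722 - 189 = -10911)
1/(R + y(75)) = 1/(-10911 + 75*(1 + 75)²) = 1/(-10911 + 75*76²) = 1/(-10911 + 75*5776) = 1/(-10911 + 433200) = 1/422289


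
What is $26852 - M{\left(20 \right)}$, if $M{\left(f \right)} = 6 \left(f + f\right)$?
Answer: $26612$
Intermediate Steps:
$M{\left(f \right)} = 12 f$ ($M{\left(f \right)} = 6 \cdot 2 f = 12 f$)
$26852 - M{\left(20 \right)} = 26852 - 12 \cdot 20 = 26852 - 240 = 26612$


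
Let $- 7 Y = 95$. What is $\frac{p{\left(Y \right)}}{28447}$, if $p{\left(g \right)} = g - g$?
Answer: $0$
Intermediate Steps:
$Y = - \frac{95}{7}$ ($Y = \left(- \frac{1}{7}\right) 95 = - \frac{95}{7} \approx -13.571$)
$p{\left(g \right)} = 0$
$\frac{p{\left(Y \right)}}{28447} = \frac{0}{28447} = 0 \cdot \frac{1}{28447} = 0$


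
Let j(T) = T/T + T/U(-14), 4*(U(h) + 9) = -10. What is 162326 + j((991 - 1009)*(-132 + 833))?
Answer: 3758757/23 ≈ 1.6342e+5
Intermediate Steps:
U(h) = -23/2 (U(h) = -9 + (¼)*(-10) = -9 - 5/2 = -23/2)
j(T) = 1 - 2*T/23 (j(T) = T/T + T/(-23/2) = 1 + T*(-2/23) = 1 - 2*T/23)
162326 + j((991 - 1009)*(-132 + 833)) = 162326 + (1 - 2*(991 - 1009)*(-132 + 833)/23) = 162326 + (1 - (-36)*701/23) = 162326 + (1 - 2/23*(-12618)) = 162326 + (1 + 25236/23) = 162326 + 25259/23 = 3758757/23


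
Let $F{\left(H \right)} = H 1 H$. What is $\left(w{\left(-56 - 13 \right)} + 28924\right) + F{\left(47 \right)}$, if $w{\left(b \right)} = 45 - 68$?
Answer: $31110$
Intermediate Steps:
$w{\left(b \right)} = -23$ ($w{\left(b \right)} = 45 - 68 = -23$)
$F{\left(H \right)} = H^{2}$ ($F{\left(H \right)} = H H = H^{2}$)
$\left(w{\left(-56 - 13 \right)} + 28924\right) + F{\left(47 \right)} = \left(-23 + 28924\right) + 47^{2} = 28901 + 2209 = 31110$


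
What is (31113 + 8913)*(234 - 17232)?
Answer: -680361948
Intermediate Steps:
(31113 + 8913)*(234 - 17232) = 40026*(-16998) = -680361948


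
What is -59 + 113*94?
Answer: 10563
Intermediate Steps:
-59 + 113*94 = -59 + 10622 = 10563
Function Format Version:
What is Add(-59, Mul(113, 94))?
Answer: 10563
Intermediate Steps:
Add(-59, Mul(113, 94)) = Add(-59, 10622) = 10563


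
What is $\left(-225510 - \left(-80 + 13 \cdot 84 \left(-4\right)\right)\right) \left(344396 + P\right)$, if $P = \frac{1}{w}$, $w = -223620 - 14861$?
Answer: $- \frac{18156242624928450}{238481} \approx -7.6133 \cdot 10^{10}$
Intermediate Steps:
$w = -238481$ ($w = -223620 - 14861 = -238481$)
$P = - \frac{1}{238481}$ ($P = \frac{1}{-238481} = - \frac{1}{238481} \approx -4.1932 \cdot 10^{-6}$)
$\left(-225510 - \left(-80 + 13 \cdot 84 \left(-4\right)\right)\right) \left(344396 + P\right) = \left(-225510 - \left(-80 + 13 \cdot 84 \left(-4\right)\right)\right) \left(344396 - \frac{1}{238481}\right) = \left(-225510 + \left(\left(-13\right) \left(-336\right) + 80\right)\right) \frac{82131902475}{238481} = \left(-225510 + \left(4368 + 80\right)\right) \frac{82131902475}{238481} = \left(-225510 + 4448\right) \frac{82131902475}{238481} = \left(-221062\right) \frac{82131902475}{238481} = - \frac{18156242624928450}{238481}$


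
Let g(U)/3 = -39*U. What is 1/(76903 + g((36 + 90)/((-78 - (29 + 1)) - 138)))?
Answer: 41/3155480 ≈ 1.2993e-5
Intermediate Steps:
g(U) = -117*U (g(U) = 3*(-39*U) = -117*U)
1/(76903 + g((36 + 90)/((-78 - (29 + 1)) - 138))) = 1/(76903 - 117*(36 + 90)/((-78 - (29 + 1)) - 138)) = 1/(76903 - 14742/((-78 - 1*30) - 138)) = 1/(76903 - 14742/((-78 - 30) - 138)) = 1/(76903 - 14742/(-108 - 138)) = 1/(76903 - 14742/(-246)) = 1/(76903 - 14742*(-1)/246) = 1/(76903 - 117*(-21/41)) = 1/(76903 + 2457/41) = 1/(3155480/41) = 41/3155480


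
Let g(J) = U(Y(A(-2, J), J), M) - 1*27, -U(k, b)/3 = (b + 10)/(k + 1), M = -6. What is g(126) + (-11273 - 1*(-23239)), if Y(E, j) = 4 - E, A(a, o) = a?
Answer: 83561/7 ≈ 11937.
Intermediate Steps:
U(k, b) = -3*(10 + b)/(1 + k) (U(k, b) = -3*(b + 10)/(k + 1) = -3*(10 + b)/(1 + k))
g(J) = -201/7 (g(J) = 3*(-10 - 1*(-6))/(1 + (4 - 1*(-2))) - 1*27 = 3*(-10 + 6)/(1 + (4 + 2)) - 27 = 3*(-4)/(1 + 6) - 27 = 3*(-4)/7 - 27 = 3*(⅐)*(-4) - 27 = -12/7 - 27 = -201/7)
g(126) + (-11273 - 1*(-23239)) = -201/7 + (-11273 - 1*(-23239)) = -201/7 + (-11273 + 23239) = -201/7 + 11966 = 83561/7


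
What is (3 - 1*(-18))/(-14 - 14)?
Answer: -¾ ≈ -0.75000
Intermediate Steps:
(3 - 1*(-18))/(-14 - 14) = (3 + 18)/(-28) = -1/28*21 = -¾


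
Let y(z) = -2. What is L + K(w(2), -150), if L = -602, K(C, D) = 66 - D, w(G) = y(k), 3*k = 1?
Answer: -386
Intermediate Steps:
k = 1/3 (k = (1/3)*1 = 1/3 ≈ 0.33333)
w(G) = -2
L + K(w(2), -150) = -602 + (66 - 1*(-150)) = -602 + (66 + 150) = -602 + 216 = -386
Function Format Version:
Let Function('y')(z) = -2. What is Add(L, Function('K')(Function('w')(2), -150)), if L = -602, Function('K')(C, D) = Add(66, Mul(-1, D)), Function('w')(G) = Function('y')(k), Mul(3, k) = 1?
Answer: -386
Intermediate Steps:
k = Rational(1, 3) (k = Mul(Rational(1, 3), 1) = Rational(1, 3) ≈ 0.33333)
Function('w')(G) = -2
Add(L, Function('K')(Function('w')(2), -150)) = Add(-602, Add(66, Mul(-1, -150))) = Add(-602, Add(66, 150)) = Add(-602, 216) = -386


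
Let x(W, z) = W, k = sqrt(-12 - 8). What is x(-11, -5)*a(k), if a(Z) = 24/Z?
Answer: 132*I*sqrt(5)/5 ≈ 59.032*I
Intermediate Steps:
k = 2*I*sqrt(5) (k = sqrt(-20) = 2*I*sqrt(5) ≈ 4.4721*I)
x(-11, -5)*a(k) = -264/(2*I*sqrt(5)) = -264*(-I*sqrt(5)/10) = -(-132)*I*sqrt(5)/5 = 132*I*sqrt(5)/5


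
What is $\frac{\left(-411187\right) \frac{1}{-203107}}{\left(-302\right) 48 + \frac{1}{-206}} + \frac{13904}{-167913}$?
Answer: $- \frac{8447186026162442}{101841493255433307} \approx -0.082944$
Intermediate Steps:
$\frac{\left(-411187\right) \frac{1}{-203107}}{\left(-302\right) 48 + \frac{1}{-206}} + \frac{13904}{-167913} = \frac{\left(-411187\right) \left(- \frac{1}{203107}\right)}{-14496 - \frac{1}{206}} + 13904 \left(- \frac{1}{167913}\right) = \frac{411187}{203107 \left(- \frac{2986177}{206}\right)} - \frac{13904}{167913} = \frac{411187}{203107} \left(- \frac{206}{2986177}\right) - \frac{13904}{167913} = - \frac{84704522}{606513451939} - \frac{13904}{167913} = - \frac{8447186026162442}{101841493255433307}$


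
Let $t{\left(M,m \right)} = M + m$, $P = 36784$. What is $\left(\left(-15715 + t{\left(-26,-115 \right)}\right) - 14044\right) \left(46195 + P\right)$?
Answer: $-2481072100$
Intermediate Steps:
$\left(\left(-15715 + t{\left(-26,-115 \right)}\right) - 14044\right) \left(46195 + P\right) = \left(\left(-15715 - 141\right) - 14044\right) \left(46195 + 36784\right) = \left(\left(-15715 - 141\right) - 14044\right) 82979 = \left(-15856 - 14044\right) 82979 = \left(-29900\right) 82979 = -2481072100$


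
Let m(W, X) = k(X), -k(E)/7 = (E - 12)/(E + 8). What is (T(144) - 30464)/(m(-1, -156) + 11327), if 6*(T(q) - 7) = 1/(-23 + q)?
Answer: -818135897/304052430 ≈ -2.6908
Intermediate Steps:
k(E) = -7*(-12 + E)/(8 + E) (k(E) = -7*(E - 12)/(E + 8) = -7*(-12 + E)/(8 + E))
T(q) = 7 + 1/(6*(-23 + q))
m(W, X) = 7*(12 - X)/(8 + X)
(T(144) - 30464)/(m(-1, -156) + 11327) = ((-965 + 42*144)/(6*(-23 + 144)) - 30464)/(7*(12 - 1*(-156))/(8 - 156) + 11327) = ((⅙)*(-965 + 6048)/121 - 30464)/(7*(12 + 156)/(-148) + 11327) = ((⅙)*(1/121)*5083 - 30464)/(7*(-1/148)*168 + 11327) = (5083/726 - 30464)/(-294/37 + 11327) = -22111781/(726*418805/37) = -22111781/726*37/418805 = -818135897/304052430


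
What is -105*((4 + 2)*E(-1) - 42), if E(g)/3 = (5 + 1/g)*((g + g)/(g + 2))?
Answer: 19530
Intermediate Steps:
E(g) = 6*g*(5 + 1/g)/(2 + g) (E(g) = 3*((5 + 1/g)*((g + g)/(g + 2))) = 3*((5 + 1/g)*((2*g)/(2 + g))) = 3*((5 + 1/g)*(2*g/(2 + g))) = 3*(2*g*(5 + 1/g)/(2 + g)) = 6*g*(5 + 1/g)/(2 + g))
-105*((4 + 2)*E(-1) - 42) = -105*((4 + 2)*(6*(1 + 5*(-1))/(2 - 1)) - 42) = -105*(6*(6*(1 - 5)/1) - 42) = -105*(6*(6*1*(-4)) - 42) = -105*(6*(-24) - 42) = -105*(-144 - 42) = -105*(-186) = 19530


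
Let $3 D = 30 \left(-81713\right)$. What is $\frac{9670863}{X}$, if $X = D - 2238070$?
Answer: $- \frac{3223621}{1018400} \approx -3.1654$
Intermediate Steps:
$D = -817130$ ($D = \frac{30 \left(-81713\right)}{3} = \frac{1}{3} \left(-2451390\right) = -817130$)
$X = -3055200$ ($X = -817130 - 2238070 = -3055200$)
$\frac{9670863}{X} = \frac{9670863}{-3055200} = 9670863 \left(- \frac{1}{3055200}\right) = - \frac{3223621}{1018400}$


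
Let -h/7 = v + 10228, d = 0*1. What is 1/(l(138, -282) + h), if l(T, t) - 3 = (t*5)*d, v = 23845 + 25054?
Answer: -1/413886 ≈ -2.4161e-6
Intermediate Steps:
d = 0
v = 48899
h = -413889 (h = -7*(48899 + 10228) = -7*59127 = -413889)
l(T, t) = 3 (l(T, t) = 3 + (t*5)*0 = 3 + (5*t)*0 = 3 + 0 = 3)
1/(l(138, -282) + h) = 1/(3 - 413889) = 1/(-413886) = -1/413886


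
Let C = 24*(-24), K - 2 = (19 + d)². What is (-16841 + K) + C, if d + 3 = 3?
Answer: -17054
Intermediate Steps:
d = 0 (d = -3 + 3 = 0)
K = 363 (K = 2 + (19 + 0)² = 2 + 19² = 2 + 361 = 363)
C = -576
(-16841 + K) + C = (-16841 + 363) - 576 = -16478 - 576 = -17054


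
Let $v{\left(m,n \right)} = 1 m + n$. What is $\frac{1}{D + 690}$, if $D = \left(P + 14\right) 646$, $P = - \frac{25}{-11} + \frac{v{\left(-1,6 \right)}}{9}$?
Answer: $\frac{99}{1144546} \approx 8.6497 \cdot 10^{-5}$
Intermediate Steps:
$v{\left(m,n \right)} = m + n$
$P = \frac{280}{99}$ ($P = - \frac{25}{-11} + \frac{-1 + 6}{9} = \left(-25\right) \left(- \frac{1}{11}\right) + 5 \cdot \frac{1}{9} = \frac{25}{11} + \frac{5}{9} = \frac{280}{99} \approx 2.8283$)
$D = \frac{1076236}{99}$ ($D = \left(\frac{280}{99} + 14\right) 646 = \frac{1666}{99} \cdot 646 = \frac{1076236}{99} \approx 10871.0$)
$\frac{1}{D + 690} = \frac{1}{\frac{1076236}{99} + 690} = \frac{1}{\frac{1144546}{99}} = \frac{99}{1144546}$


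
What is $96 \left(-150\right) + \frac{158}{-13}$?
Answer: $- \frac{187358}{13} \approx -14412.0$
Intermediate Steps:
$96 \left(-150\right) + \frac{158}{-13} = -14400 + 158 \left(- \frac{1}{13}\right) = -14400 - \frac{158}{13} = - \frac{187358}{13}$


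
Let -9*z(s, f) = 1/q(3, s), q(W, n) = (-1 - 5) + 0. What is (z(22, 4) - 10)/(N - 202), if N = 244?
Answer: -77/324 ≈ -0.23765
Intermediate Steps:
q(W, n) = -6 (q(W, n) = -6 + 0 = -6)
z(s, f) = 1/54 (z(s, f) = -⅑/(-6) = -⅑*(-⅙) = 1/54)
(z(22, 4) - 10)/(N - 202) = (1/54 - 10)/(244 - 202) = -539/54/42 = -539/54*1/42 = -77/324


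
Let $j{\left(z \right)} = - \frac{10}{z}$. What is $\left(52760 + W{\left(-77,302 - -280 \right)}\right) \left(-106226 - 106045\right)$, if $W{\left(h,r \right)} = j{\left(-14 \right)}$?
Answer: $- \frac{78396987075}{7} \approx -1.12 \cdot 10^{10}$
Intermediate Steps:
$W{\left(h,r \right)} = \frac{5}{7}$ ($W{\left(h,r \right)} = - \frac{10}{-14} = \left(-10\right) \left(- \frac{1}{14}\right) = \frac{5}{7}$)
$\left(52760 + W{\left(-77,302 - -280 \right)}\right) \left(-106226 - 106045\right) = \left(52760 + \frac{5}{7}\right) \left(-106226 - 106045\right) = \frac{369325}{7} \left(-212271\right) = - \frac{78396987075}{7}$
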